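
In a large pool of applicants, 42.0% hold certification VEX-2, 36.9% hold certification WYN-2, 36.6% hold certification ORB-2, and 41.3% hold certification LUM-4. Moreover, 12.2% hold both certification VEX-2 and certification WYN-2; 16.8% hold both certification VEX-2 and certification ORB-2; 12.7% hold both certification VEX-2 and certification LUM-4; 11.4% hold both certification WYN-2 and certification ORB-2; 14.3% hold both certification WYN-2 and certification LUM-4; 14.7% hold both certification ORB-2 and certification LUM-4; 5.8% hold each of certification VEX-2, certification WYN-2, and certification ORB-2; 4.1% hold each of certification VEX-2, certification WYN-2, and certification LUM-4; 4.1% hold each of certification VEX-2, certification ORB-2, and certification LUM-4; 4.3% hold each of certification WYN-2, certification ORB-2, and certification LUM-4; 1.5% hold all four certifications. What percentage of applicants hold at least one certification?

91.5%

By inclusion–exclusion:
P(≥1) = 42.0 + 36.9 + 36.6 + 41.3 − 12.2 − 16.8 − 12.7 − 11.4 − 14.3 − 14.7 + 5.8 + 4.1 + 4.1 + 4.3 − 1.5 = 91.5%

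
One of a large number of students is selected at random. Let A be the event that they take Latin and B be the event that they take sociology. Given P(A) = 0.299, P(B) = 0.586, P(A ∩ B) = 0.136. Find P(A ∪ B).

0.749

By inclusion-exclusion,
P(A ∪ B) = 0.299 + 0.586 − 0.136 = 0.749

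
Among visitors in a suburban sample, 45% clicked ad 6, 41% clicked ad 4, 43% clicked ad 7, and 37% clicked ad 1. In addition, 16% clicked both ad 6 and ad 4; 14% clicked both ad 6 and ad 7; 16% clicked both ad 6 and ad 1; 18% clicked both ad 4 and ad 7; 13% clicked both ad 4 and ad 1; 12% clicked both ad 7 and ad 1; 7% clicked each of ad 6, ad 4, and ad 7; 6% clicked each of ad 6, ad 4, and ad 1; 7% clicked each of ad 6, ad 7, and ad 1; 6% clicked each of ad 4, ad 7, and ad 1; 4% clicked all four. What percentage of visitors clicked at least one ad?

99%

By inclusion-exclusion,
P(≥1) = 45 + 41 + 43 + 37 − 16 − 14 − 16 − 18 − 13 − 12 + 7 + 6 + 7 + 6 − 4 = 99%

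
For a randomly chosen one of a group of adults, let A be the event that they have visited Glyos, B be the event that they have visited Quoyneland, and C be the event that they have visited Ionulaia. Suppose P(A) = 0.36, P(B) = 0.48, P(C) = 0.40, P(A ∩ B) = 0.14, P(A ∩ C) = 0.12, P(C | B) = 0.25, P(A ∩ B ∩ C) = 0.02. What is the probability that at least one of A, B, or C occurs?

0.88

P(B ∩ C) = P(B)·P(C|B) = 0.48 × 0.25 = 0.12
P(A ∪ B ∪ C) = 0.36 + 0.48 + 0.40 − 0.14 − 0.12 − 0.12 + 0.02 = 0.88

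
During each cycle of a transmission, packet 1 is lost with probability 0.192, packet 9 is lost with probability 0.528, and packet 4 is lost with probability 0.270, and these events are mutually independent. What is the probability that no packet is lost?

0.27840448

P(none) = (1 − 0.192) × (1 − 0.528) × (1 − 0.270) = 0.808 × 0.472 × 0.730 = 0.27840448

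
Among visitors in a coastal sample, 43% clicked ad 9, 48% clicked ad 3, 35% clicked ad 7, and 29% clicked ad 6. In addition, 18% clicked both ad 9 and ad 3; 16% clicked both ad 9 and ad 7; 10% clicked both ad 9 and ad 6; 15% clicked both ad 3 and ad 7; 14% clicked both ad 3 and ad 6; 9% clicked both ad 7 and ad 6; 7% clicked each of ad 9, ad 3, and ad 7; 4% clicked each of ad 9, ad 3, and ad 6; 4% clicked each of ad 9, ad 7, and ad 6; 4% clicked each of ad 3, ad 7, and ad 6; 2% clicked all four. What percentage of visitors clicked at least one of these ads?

90%

P(at least one) = 43 + 48 + 35 + 29 − 18 − 16 − 10 − 15 − 14 − 9 + 7 + 4 + 4 + 4 − 2 = 90%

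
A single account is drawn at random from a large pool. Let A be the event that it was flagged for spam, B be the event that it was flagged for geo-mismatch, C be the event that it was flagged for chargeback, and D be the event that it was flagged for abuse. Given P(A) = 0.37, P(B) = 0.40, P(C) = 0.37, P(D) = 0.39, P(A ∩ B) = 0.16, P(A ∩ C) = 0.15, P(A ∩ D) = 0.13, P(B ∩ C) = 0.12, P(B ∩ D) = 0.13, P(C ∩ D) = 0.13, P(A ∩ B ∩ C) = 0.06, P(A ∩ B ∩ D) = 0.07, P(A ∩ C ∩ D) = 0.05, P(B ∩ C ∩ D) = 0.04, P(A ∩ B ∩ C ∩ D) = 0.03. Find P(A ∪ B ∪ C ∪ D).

By inclusion–exclusion:
P(A ∪ B ∪ C ∪ D) = 0.37 + 0.40 + 0.37 + 0.39 − 0.16 − 0.15 − 0.13 − 0.12 − 0.13 − 0.13 + 0.06 + 0.07 + 0.05 + 0.04 − 0.03 = 0.90

0.90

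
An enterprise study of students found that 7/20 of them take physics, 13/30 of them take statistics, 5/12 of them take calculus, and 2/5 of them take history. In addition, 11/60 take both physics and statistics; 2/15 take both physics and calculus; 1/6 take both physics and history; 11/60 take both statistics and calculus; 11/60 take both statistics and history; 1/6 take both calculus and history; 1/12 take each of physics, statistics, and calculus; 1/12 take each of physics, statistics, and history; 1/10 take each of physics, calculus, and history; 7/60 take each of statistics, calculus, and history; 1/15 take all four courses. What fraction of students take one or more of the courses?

9/10

By inclusion–exclusion:
P(≥1) = 7/20 + 13/30 + 5/12 + 2/5 − 11/60 − 2/15 − 1/6 − 11/60 − 11/60 − 1/6 + 1/12 + 1/12 + 1/10 + 7/60 − 1/15 = 9/10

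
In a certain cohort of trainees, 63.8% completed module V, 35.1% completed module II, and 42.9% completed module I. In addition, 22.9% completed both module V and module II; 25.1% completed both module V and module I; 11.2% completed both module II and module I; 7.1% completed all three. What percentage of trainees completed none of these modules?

10.3%

P(at least one) = 63.8 + 35.1 + 42.9 − 22.9 − 25.1 − 11.2 + 7.1 = 89.7%
P(none) = 100% − 89.7% = 10.3%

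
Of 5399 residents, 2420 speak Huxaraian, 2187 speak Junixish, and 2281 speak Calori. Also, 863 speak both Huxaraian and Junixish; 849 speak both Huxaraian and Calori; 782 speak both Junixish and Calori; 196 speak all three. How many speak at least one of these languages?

4590

By inclusion–exclusion:
|at least one| = 2420 + 2187 + 2281 − 863 − 849 − 782 + 196 = 4590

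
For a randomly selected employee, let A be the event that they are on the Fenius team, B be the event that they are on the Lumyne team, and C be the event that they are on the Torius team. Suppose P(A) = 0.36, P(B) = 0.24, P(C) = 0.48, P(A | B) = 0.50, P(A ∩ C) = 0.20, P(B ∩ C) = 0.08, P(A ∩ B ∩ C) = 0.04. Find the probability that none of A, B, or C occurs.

P(A ∩ B) = P(B)·P(A|B) = 0.24 × 0.50 = 0.12
Using inclusion–exclusion:
P(A ∪ B ∪ C) = 0.36 + 0.24 + 0.48 − 0.12 − 0.20 − 0.08 + 0.04 = 0.72
P(none) = 1 − 0.72 = 0.28

0.28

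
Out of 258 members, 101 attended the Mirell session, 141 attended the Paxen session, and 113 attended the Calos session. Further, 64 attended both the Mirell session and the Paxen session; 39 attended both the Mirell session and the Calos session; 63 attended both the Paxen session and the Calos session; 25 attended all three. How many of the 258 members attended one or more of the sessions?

214

N(≥1) = 101 + 141 + 113 − 64 − 39 − 63 + 25 = 214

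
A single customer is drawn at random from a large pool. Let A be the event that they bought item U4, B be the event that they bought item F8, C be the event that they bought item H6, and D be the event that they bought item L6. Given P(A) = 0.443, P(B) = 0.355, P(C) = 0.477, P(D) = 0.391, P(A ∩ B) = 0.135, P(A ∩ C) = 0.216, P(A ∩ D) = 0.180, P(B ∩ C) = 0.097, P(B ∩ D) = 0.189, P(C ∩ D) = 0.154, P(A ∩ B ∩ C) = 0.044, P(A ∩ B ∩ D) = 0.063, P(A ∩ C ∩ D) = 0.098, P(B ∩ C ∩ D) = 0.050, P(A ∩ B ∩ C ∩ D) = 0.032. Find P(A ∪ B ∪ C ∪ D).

0.918

P(A ∪ B ∪ C ∪ D) = 0.443 + 0.355 + 0.477 + 0.391 − 0.135 − 0.216 − 0.180 − 0.097 − 0.189 − 0.154 + 0.044 + 0.063 + 0.098 + 0.050 − 0.032 = 0.918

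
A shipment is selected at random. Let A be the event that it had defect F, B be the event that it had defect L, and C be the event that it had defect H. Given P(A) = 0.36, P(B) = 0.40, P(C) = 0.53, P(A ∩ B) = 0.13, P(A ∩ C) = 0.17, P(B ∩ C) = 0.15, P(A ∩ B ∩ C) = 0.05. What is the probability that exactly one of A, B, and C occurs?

0.54

By inclusion–exclusion (exactly-one form):
P(exactly one) = 0.36 + 0.40 + 0.53 − 2·0.13 − 2·0.17 − 2·0.15 + 3·0.05 = 0.54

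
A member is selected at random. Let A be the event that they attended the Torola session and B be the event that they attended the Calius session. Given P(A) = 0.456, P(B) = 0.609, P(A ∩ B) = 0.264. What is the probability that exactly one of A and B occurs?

0.537

By inclusion–exclusion (exactly-one form):
P(exactly one) = 0.456 + 0.609 − 2·0.264 = 0.537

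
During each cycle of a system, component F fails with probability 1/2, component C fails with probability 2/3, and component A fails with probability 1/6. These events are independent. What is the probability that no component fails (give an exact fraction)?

P(none) = (1 − 1/2) × (1 − 2/3) × (1 − 1/6) = 1/2 × 1/3 × 5/6 = 5/36

5/36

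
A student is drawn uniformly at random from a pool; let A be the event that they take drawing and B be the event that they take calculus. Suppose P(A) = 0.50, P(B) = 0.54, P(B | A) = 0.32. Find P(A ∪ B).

0.88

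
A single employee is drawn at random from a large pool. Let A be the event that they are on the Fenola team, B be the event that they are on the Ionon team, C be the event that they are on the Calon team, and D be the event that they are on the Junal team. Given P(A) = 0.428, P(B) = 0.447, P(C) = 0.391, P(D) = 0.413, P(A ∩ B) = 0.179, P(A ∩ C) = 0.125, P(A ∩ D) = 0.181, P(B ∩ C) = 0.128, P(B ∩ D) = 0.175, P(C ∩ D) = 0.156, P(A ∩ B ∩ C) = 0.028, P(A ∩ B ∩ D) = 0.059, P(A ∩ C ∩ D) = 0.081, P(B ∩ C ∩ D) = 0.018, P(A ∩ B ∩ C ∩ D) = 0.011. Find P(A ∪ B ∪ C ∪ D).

0.910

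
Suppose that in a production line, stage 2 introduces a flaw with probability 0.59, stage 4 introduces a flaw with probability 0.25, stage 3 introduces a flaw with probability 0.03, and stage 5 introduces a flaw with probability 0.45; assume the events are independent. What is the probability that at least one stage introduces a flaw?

P(none) = (1 − 0.59) × (1 − 0.25) × (1 − 0.03) × (1 − 0.45) = 0.41 × 0.75 × 0.97 × 0.55 = 0.16405125
P(at least one) = 1 − 0.16405125 = 0.83594875

0.83594875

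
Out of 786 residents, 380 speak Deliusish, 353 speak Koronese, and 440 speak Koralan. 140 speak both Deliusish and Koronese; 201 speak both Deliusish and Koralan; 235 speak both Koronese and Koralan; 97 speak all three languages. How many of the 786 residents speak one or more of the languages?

By inclusion–exclusion:
N(≥1) = 380 + 353 + 440 − 140 − 201 − 235 + 97 = 694

694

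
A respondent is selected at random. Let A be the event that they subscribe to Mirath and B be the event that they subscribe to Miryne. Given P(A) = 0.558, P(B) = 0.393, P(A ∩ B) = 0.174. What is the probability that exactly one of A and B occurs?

0.603

P(exactly one) = 0.558 + 0.393 − 2·0.174 = 0.603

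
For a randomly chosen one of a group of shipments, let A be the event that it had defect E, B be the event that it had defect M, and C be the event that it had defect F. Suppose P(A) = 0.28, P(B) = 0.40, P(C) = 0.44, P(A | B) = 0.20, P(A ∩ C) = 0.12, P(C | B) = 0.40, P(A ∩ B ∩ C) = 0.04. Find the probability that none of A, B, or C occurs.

0.20

P(A ∩ B) = P(B)·P(A|B) = 0.40 × 0.20 = 0.08
P(B ∩ C) = P(B)·P(C|B) = 0.40 × 0.40 = 0.16
P(A ∪ B ∪ C) = 0.28 + 0.40 + 0.44 − 0.08 − 0.12 − 0.16 + 0.04 = 0.80
P(none) = 1 − 0.80 = 0.20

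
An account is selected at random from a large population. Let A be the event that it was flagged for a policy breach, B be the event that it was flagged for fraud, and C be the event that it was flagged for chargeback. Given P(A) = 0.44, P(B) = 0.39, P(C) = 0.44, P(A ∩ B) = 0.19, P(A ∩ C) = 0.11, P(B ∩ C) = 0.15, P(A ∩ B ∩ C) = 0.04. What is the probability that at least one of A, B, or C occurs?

P(A ∪ B ∪ C) = 0.44 + 0.39 + 0.44 − 0.19 − 0.11 − 0.15 + 0.04 = 0.86

0.86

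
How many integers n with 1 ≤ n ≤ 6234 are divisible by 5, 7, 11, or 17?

Inclusion–exclusion gives
1246 + 890 + 566 + 366 − 178 − 113 − 73 − 80 − 52 − 33 + 16 + 10 + 6 + 4 − 0 = 2575

2575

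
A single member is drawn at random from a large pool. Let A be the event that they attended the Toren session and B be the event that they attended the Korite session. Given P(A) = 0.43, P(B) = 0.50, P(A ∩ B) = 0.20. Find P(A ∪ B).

Inclusion–exclusion gives
P(A ∪ B) = 0.43 + 0.50 − 0.20 = 0.73

0.73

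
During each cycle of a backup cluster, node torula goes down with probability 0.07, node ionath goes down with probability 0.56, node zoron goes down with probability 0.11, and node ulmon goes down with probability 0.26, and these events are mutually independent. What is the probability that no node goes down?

0.26949912

P(none) = (1 − 0.07) × (1 − 0.56) × (1 − 0.11) × (1 − 0.26) = 0.93 × 0.44 × 0.89 × 0.74 = 0.26949912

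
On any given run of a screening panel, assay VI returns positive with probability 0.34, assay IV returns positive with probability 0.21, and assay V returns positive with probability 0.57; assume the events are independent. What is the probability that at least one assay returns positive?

P(none) = (1 − 0.34) × (1 − 0.21) × (1 − 0.57) = 0.66 × 0.79 × 0.43 = 0.224202
P(at least one) = 1 − 0.224202 = 0.775798

0.775798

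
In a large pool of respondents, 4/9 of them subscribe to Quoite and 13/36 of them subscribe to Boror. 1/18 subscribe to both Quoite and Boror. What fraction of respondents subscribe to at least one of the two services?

3/4

Inclusion–exclusion gives
P(union) = 4/9 + 13/36 − 1/18 = 3/4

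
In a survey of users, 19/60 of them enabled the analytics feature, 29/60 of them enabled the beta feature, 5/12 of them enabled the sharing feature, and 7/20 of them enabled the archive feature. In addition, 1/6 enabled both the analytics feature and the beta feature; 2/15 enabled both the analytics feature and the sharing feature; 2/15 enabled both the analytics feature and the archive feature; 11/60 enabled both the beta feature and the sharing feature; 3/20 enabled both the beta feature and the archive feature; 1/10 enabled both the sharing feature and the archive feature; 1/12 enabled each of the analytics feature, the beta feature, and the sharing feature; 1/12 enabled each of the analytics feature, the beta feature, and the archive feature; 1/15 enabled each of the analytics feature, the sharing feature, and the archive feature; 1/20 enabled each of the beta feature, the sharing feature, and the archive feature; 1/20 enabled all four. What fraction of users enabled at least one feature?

Using inclusion–exclusion:
P(at least one) = 19/60 + 29/60 + 5/12 + 7/20 − 1/6 − 2/15 − 2/15 − 11/60 − 3/20 − 1/10 + 1/12 + 1/12 + 1/15 + 1/20 − 1/20 = 14/15

14/15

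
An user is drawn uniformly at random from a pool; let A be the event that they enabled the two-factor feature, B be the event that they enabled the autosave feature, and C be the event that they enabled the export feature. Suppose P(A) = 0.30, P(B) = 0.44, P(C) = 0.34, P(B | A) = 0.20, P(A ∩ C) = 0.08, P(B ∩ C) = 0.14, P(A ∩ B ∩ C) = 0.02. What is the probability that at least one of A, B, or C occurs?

P(A ∩ B) = P(A)·P(B|A) = 0.30 × 0.20 = 0.06
Inclusion–exclusion gives
P(A ∪ B ∪ C) = 0.30 + 0.44 + 0.34 − 0.06 − 0.08 − 0.14 + 0.02 = 0.82

0.82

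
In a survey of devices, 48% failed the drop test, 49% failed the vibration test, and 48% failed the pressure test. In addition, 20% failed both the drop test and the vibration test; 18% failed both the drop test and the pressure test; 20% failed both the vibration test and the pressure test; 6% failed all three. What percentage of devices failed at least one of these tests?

93%

Using inclusion–exclusion:
P(at least one) = 48 + 49 + 48 − 20 − 18 − 20 + 6 = 93%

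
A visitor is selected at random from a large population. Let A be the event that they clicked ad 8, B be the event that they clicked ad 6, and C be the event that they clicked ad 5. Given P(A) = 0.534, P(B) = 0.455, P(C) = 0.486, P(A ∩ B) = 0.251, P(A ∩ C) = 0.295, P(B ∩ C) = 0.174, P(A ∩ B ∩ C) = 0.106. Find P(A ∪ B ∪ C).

P(A ∪ B ∪ C) = 0.534 + 0.455 + 0.486 − 0.251 − 0.295 − 0.174 + 0.106 = 0.861

0.861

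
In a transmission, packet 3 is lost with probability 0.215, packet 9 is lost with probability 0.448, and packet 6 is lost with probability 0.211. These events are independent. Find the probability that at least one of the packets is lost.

0.65811052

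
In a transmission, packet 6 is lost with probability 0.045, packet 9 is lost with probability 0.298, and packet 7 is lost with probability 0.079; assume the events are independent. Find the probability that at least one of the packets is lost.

0.38255239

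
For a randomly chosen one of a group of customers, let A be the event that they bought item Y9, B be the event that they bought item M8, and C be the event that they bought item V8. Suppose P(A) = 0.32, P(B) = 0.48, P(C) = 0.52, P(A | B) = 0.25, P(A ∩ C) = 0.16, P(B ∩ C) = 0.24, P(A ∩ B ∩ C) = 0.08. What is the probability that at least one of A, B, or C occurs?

P(A ∩ B) = P(B)·P(A|B) = 0.48 × 0.25 = 0.12
P(A ∪ B ∪ C) = 0.32 + 0.48 + 0.52 − 0.12 − 0.16 − 0.24 + 0.08 = 0.88

0.88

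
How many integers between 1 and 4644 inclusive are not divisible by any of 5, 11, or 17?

floor(4644/5) + floor(4644/11) + floor(4644/17) − floor(4644/55) − floor(4644/85) − floor(4644/187) + floor(4644/935) = 928 + 422 + 273 − 84 − 54 − 24 + 4 = 1465
4644 − 1465 = 3179

3179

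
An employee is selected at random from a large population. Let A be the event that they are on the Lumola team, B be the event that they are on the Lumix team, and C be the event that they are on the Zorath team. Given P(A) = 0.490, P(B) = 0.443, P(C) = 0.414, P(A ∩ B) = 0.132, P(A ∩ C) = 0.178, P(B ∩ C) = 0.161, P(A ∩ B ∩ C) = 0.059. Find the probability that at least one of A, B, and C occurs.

0.935

Inclusion–exclusion gives
P(A ∪ B ∪ C) = 0.490 + 0.443 + 0.414 − 0.132 − 0.178 − 0.161 + 0.059 = 0.935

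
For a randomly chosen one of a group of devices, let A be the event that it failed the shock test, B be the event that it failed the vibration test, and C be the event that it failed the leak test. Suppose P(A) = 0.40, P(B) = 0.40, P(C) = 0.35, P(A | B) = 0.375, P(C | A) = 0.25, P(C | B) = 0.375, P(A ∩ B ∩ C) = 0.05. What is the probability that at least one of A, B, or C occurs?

0.80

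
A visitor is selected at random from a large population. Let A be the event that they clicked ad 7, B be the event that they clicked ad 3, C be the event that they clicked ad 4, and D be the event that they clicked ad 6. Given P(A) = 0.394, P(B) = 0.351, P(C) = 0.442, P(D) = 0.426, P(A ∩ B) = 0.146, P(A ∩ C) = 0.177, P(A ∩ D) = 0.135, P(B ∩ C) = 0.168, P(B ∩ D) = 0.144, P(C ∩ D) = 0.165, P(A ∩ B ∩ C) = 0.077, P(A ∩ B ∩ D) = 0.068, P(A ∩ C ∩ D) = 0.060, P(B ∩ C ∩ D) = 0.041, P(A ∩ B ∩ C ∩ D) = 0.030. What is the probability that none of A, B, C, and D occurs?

0.106

By inclusion-exclusion,
P(A ∪ B ∪ C ∪ D) = 0.394 + 0.351 + 0.442 + 0.426 − 0.146 − 0.177 − 0.135 − 0.168 − 0.144 − 0.165 + 0.077 + 0.068 + 0.060 + 0.041 − 0.030 = 0.894
P(none) = 1 − 0.894 = 0.106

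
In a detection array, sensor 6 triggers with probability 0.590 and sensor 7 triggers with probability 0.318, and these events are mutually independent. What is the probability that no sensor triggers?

Independence gives P(none) = ∏(1 − pᵢ).
P(none) = (1 − 0.590) × (1 − 0.318) = 0.410 × 0.682 = 0.27962

0.27962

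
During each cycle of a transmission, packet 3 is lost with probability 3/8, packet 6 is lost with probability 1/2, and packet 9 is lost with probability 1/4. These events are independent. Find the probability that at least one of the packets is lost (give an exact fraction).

49/64

Independence gives P(none) = ∏(1 − pᵢ).
P(none) = (1 − 3/8) × (1 − 1/2) × (1 − 1/4) = 5/8 × 1/2 × 3/4 = 15/64
P(at least one) = 1 − 15/64 = 49/64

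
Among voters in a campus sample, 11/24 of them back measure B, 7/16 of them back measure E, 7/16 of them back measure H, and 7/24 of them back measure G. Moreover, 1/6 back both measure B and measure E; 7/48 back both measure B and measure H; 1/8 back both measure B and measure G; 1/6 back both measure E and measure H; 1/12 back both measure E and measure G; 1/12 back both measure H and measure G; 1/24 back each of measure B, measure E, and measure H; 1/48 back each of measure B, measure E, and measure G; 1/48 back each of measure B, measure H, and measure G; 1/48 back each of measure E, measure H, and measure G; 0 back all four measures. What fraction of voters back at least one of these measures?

Inclusion–exclusion gives
P(union) = 11/24 + 7/16 + 7/16 + 7/24 − 1/6 − 7/48 − 1/8 − 1/6 − 1/12 − 1/12 + 1/24 + 1/48 + 1/48 + 1/48 − 0 = 23/24

23/24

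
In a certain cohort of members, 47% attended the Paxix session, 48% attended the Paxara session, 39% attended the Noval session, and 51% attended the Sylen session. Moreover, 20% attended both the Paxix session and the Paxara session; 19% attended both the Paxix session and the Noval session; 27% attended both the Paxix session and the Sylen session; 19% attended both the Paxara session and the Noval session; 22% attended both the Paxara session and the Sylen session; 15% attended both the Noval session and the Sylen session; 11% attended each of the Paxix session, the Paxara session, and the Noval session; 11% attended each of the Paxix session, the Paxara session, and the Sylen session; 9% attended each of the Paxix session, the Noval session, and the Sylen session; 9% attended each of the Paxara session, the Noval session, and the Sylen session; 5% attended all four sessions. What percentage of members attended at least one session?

Inclusion–exclusion gives
P(union) = 47 + 48 + 39 + 51 − 20 − 19 − 27 − 19 − 22 − 15 + 11 + 11 + 9 + 9 − 5 = 98%

98%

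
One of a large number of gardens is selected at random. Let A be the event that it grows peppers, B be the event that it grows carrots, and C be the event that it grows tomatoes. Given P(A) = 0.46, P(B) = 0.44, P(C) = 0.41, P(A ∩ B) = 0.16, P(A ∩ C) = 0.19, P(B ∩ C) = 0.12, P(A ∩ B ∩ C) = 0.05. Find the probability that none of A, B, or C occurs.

Using inclusion–exclusion:
P(A ∪ B ∪ C) = 0.46 + 0.44 + 0.41 − 0.16 − 0.19 − 0.12 + 0.05 = 0.89
P(none) = 1 − 0.89 = 0.11

0.11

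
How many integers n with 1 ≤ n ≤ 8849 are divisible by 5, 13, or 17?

2697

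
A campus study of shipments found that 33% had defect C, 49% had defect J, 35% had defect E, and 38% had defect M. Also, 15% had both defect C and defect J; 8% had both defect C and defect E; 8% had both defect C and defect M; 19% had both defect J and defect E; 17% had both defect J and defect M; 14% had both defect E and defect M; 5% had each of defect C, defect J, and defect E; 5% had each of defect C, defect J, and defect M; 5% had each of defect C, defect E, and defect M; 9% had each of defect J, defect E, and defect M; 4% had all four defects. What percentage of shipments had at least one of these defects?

94%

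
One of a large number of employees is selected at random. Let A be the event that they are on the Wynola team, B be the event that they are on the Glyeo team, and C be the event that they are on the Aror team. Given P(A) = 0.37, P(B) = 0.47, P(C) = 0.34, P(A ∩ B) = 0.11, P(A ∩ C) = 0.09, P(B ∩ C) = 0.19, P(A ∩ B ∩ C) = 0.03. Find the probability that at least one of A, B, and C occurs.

P(A ∪ B ∪ C) = 0.37 + 0.47 + 0.34 − 0.11 − 0.09 − 0.19 + 0.03 = 0.82

0.82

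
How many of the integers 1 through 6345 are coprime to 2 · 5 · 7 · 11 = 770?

Apply inclusion-exclusion:
floor(6345/2) + floor(6345/5) + floor(6345/7) + floor(6345/11) − floor(6345/10) − floor(6345/14) − floor(6345/22) − floor(6345/35) − floor(6345/55) − floor(6345/77) + floor(6345/70) + floor(6345/110) + floor(6345/154) + floor(6345/385) − floor(6345/770) = 3172 + 1269 + 906 + 576 − 634 − 453 − 288 − 181 − 115 − 82 + 90 + 57 + 41 + 16 − 8 = 4366
6345 − 4366 = 1979

1979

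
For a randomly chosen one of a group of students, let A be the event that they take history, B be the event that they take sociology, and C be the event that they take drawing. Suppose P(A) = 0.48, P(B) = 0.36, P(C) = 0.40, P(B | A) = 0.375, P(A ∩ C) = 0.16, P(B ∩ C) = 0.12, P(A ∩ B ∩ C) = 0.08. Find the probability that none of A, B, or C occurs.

P(A ∩ B) = P(A)·P(B|A) = 0.48 × 0.375 = 0.18
P(A ∪ B ∪ C) = 0.48 + 0.36 + 0.40 − 0.18 − 0.16 − 0.12 + 0.08 = 0.86
P(none) = 1 − 0.86 = 0.14

0.14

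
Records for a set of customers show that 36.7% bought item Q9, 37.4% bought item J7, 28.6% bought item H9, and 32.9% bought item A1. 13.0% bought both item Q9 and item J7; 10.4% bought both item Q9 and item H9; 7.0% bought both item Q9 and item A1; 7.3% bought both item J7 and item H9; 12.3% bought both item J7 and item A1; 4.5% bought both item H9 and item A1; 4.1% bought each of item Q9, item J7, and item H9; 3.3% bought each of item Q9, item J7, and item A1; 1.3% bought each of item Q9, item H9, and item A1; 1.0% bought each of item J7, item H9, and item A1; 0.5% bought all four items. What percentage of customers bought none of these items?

P(≥1) = 36.7 + 37.4 + 28.6 + 32.9 − 13.0 − 10.4 − 7.0 − 7.3 − 12.3 − 4.5 + 4.1 + 3.3 + 1.3 + 1.0 − 0.5 = 90.3%
P(none) = 100% − 90.3% = 9.7%

9.7%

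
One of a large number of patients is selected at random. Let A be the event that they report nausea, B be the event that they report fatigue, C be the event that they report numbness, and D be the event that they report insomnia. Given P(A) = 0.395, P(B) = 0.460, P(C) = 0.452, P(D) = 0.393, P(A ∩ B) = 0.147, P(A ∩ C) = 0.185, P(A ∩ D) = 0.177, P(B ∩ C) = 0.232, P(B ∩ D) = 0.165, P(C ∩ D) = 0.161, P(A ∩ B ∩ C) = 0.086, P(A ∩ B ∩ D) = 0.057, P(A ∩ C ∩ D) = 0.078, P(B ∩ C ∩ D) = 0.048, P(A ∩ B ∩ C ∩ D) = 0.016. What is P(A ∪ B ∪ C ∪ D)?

0.886

By inclusion–exclusion:
P(A ∪ B ∪ C ∪ D) = 0.395 + 0.460 + 0.452 + 0.393 − 0.147 − 0.185 − 0.177 − 0.232 − 0.165 − 0.161 + 0.086 + 0.057 + 0.078 + 0.048 − 0.016 = 0.886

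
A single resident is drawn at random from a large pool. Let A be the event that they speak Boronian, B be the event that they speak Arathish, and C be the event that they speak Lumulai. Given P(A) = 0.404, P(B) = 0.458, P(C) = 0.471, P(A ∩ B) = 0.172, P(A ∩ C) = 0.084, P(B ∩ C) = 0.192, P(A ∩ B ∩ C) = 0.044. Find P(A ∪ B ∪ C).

P(A ∪ B ∪ C) = 0.404 + 0.458 + 0.471 − 0.172 − 0.084 − 0.192 + 0.044 = 0.929

0.929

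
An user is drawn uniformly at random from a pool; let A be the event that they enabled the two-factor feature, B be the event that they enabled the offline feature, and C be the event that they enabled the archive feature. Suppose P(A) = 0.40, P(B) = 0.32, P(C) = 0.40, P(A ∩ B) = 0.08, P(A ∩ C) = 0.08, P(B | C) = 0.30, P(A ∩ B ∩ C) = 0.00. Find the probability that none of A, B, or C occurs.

P(B ∩ C) = P(C)·P(B|C) = 0.40 × 0.30 = 0.12
Inclusion–exclusion gives
P(A ∪ B ∪ C) = 0.40 + 0.32 + 0.40 − 0.08 − 0.08 − 0.12 + 0.00 = 0.84
P(none) = 1 − 0.84 = 0.16

0.16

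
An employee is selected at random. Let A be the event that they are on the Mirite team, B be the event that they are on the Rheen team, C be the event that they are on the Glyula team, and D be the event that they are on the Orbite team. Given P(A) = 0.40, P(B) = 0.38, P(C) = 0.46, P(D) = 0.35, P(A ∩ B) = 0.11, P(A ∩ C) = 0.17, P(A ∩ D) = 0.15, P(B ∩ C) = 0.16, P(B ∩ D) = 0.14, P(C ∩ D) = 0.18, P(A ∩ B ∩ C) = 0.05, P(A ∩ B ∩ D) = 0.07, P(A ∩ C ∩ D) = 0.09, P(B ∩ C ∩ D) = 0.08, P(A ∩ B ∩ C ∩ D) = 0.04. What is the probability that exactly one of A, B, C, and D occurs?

P(exactly one) = 0.40 + 0.38 + 0.46 + 0.35 − 2·0.11 − 2·0.17 − 2·0.15 − 2·0.16 − 2·0.14 − 2·0.18 + 3·0.05 + 3·0.07 + 3·0.09 + 3·0.08 − 4·0.04 = 0.48

0.48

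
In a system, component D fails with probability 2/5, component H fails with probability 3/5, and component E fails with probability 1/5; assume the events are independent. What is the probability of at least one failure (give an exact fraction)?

Independence gives P(none) = ∏(1 − pᵢ).
P(none) = (1 − 2/5) × (1 − 3/5) × (1 − 1/5) = 3/5 × 2/5 × 4/5 = 24/125
P(at least one) = 1 − 24/125 = 101/125

101/125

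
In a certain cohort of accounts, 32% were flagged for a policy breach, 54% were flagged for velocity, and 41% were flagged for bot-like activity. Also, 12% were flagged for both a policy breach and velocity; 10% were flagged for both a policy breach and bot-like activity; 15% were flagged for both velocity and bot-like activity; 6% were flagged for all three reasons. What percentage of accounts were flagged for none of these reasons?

P(at least one) = 32 + 54 + 41 − 12 − 10 − 15 + 6 = 96%
P(none) = 100% − 96% = 4%

4%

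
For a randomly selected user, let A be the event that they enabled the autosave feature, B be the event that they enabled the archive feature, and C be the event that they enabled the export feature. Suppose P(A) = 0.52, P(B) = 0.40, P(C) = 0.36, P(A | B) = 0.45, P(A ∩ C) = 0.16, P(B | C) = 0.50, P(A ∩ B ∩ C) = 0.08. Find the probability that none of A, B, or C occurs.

0.16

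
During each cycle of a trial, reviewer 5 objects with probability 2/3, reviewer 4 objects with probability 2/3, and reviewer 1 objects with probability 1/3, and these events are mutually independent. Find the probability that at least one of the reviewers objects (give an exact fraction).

P(none) = (1 − 2/3) × (1 − 2/3) × (1 − 1/3) = 1/3 × 1/3 × 2/3 = 2/27
P(at least one) = 1 − 2/27 = 25/27

25/27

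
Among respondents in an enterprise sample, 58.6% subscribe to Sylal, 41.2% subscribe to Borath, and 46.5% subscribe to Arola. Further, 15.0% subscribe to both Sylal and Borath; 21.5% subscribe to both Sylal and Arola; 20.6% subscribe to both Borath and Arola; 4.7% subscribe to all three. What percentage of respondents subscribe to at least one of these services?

93.9%

Apply inclusion-exclusion:
P(≥1) = 58.6 + 41.2 + 46.5 − 15.0 − 21.5 − 20.6 + 4.7 = 93.9%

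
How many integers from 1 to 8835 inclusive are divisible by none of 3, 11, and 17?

5040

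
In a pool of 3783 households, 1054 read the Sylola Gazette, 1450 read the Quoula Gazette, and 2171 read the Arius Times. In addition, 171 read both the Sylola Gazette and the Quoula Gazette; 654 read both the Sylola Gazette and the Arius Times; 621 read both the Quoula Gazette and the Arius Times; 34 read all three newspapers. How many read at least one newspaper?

3263

|union| = 1054 + 1450 + 2171 − 171 − 654 − 621 + 34 = 3263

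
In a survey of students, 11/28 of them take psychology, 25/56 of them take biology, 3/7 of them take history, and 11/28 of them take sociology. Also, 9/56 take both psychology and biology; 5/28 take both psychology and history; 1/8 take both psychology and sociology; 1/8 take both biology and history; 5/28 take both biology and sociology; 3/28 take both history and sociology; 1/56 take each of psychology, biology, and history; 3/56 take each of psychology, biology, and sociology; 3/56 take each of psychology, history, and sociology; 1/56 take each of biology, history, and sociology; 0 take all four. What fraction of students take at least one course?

Using inclusion–exclusion:
P(at least one) = 11/28 + 25/56 + 3/7 + 11/28 − 9/56 − 5/28 − 1/8 − 1/8 − 5/28 − 3/28 + 1/56 + 3/56 + 3/56 + 1/56 − 0 = 13/14

13/14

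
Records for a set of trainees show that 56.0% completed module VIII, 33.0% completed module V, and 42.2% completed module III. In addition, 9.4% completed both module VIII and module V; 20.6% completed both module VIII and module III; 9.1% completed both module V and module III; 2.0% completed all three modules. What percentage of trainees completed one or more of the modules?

Apply inclusion-exclusion:
P(union) = 56.0 + 33.0 + 42.2 − 9.4 − 20.6 − 9.1 + 2.0 = 94.1%

94.1%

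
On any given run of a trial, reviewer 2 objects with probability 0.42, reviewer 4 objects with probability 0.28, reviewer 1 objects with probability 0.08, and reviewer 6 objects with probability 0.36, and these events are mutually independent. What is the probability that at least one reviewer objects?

0.75411712

P(none) = (1 − 0.42) × (1 − 0.28) × (1 − 0.08) × (1 − 0.36) = 0.58 × 0.72 × 0.92 × 0.64 = 0.24588288
P(at least one) = 1 − 0.24588288 = 0.75411712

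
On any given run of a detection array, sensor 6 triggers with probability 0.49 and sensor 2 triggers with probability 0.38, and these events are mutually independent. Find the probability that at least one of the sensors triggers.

0.6838

P(none) = (1 − 0.49) × (1 − 0.38) = 0.51 × 0.62 = 0.3162
P(at least one) = 1 − 0.3162 = 0.6838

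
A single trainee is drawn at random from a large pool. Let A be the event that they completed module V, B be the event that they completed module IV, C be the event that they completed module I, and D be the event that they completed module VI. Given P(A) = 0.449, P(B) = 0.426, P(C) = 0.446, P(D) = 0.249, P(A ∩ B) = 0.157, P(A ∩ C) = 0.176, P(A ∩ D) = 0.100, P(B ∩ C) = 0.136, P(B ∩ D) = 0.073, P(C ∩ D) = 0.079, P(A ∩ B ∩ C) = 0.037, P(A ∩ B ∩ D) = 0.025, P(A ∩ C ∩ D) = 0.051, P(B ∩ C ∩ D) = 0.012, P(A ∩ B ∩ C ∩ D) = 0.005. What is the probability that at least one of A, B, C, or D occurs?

Using inclusion–exclusion:
P(A ∪ B ∪ C ∪ D) = 0.449 + 0.426 + 0.446 + 0.249 − 0.157 − 0.176 − 0.100 − 0.136 − 0.073 − 0.079 + 0.037 + 0.025 + 0.051 + 0.012 − 0.005 = 0.969

0.969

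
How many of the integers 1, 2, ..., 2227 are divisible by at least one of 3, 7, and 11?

1070

By inclusion-exclusion,
742 + 318 + 202 − 106 − 67 − 28 + 9 = 1070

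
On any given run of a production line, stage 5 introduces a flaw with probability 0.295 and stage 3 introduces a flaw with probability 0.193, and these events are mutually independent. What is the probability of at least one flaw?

P(none) = (1 − 0.295) × (1 − 0.193) = 0.705 × 0.807 = 0.568935
P(at least one) = 1 − 0.568935 = 0.431065

0.431065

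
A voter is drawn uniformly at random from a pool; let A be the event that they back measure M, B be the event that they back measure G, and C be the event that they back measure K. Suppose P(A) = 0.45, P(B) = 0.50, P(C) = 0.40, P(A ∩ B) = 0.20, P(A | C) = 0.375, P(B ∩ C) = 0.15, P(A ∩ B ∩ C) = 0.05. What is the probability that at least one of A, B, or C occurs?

0.90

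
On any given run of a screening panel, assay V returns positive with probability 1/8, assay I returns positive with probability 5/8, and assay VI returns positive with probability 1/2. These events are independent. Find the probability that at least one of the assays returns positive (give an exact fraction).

107/128

Independence gives P(none) = ∏(1 − pᵢ).
P(none) = (1 − 1/8) × (1 − 5/8) × (1 − 1/2) = 7/8 × 3/8 × 1/2 = 21/128
P(at least one) = 1 − 21/128 = 107/128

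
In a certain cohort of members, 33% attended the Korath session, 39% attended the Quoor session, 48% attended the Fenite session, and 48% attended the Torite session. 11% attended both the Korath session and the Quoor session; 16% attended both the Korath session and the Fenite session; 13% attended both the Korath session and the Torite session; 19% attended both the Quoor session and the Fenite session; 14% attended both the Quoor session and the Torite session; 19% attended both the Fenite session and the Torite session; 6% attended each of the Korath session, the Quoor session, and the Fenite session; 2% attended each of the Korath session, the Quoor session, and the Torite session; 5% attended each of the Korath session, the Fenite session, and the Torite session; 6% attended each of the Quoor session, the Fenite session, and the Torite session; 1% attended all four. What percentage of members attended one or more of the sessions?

P(union) = 33 + 39 + 48 + 48 − 11 − 16 − 13 − 19 − 14 − 19 + 6 + 2 + 5 + 6 − 1 = 94%

94%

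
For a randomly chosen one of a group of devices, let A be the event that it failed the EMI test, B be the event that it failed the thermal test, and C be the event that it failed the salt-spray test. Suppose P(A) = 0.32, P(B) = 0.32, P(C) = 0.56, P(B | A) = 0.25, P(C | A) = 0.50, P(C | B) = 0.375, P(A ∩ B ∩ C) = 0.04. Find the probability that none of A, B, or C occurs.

0.12

P(A ∩ B) = P(A)·P(B|A) = 0.32 × 0.25 = 0.08
P(A ∩ C) = P(A)·P(C|A) = 0.32 × 0.50 = 0.16
P(B ∩ C) = P(B)·P(C|B) = 0.32 × 0.375 = 0.12
P(A ∪ B ∪ C) = 0.32 + 0.32 + 0.56 − 0.08 − 0.16 − 0.12 + 0.04 = 0.88
P(none) = 1 − 0.88 = 0.12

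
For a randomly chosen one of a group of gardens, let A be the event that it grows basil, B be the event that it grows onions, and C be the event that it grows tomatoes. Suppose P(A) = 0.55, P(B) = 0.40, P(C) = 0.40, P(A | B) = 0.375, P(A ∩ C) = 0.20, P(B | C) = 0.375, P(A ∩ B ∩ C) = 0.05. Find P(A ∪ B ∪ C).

P(A ∩ B) = P(B)·P(A|B) = 0.40 × 0.375 = 0.15
P(B ∩ C) = P(C)·P(B|C) = 0.40 × 0.375 = 0.15
P(A ∪ B ∪ C) = 0.55 + 0.40 + 0.40 − 0.15 − 0.20 − 0.15 + 0.05 = 0.90

0.90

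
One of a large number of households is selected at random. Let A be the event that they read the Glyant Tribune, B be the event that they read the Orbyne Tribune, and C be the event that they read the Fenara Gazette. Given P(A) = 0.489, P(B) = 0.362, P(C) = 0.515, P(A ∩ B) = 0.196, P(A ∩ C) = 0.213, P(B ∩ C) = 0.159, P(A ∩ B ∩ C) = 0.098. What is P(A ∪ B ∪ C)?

0.896

Inclusion–exclusion gives
P(A ∪ B ∪ C) = 0.489 + 0.362 + 0.515 − 0.196 − 0.213 − 0.159 + 0.098 = 0.896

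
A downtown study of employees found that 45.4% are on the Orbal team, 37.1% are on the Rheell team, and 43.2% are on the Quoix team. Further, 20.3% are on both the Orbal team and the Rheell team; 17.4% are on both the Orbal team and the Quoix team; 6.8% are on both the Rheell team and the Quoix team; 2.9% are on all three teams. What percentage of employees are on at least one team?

84.1%

P(at least one) = 45.4 + 37.1 + 43.2 − 20.3 − 17.4 − 6.8 + 2.9 = 84.1%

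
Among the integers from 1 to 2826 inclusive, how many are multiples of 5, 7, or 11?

1064

By inclusion-exclusion,
565 + 403 + 256 − 80 − 51 − 36 + 7 = 1064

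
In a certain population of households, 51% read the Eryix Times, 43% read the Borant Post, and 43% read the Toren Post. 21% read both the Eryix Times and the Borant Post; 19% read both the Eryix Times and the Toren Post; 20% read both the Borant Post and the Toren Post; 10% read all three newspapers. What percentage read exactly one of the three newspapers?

47%

By inclusion–exclusion (exactly-one form):
P(exactly one) = 51 + 43 + 43 − 2·21 − 2·19 − 2·20 + 3·10 = 47%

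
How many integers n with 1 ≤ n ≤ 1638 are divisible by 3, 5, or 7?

889

By inclusion-exclusion,
546 + 327 + 234 − 109 − 78 − 46 + 15 = 889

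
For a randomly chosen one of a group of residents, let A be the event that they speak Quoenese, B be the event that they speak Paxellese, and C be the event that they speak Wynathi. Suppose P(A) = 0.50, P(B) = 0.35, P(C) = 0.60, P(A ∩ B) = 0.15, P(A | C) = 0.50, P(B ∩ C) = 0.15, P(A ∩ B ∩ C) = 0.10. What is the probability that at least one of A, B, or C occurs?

0.95

P(A ∩ C) = P(C)·P(A|C) = 0.60 × 0.50 = 0.30
P(A ∪ B ∪ C) = 0.50 + 0.35 + 0.60 − 0.15 − 0.30 − 0.15 + 0.10 = 0.95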